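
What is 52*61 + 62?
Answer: 3234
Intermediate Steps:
52*61 + 62 = 3172 + 62 = 3234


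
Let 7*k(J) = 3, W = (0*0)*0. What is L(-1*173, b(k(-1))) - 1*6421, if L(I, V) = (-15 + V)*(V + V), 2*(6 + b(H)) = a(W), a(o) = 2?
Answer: -6221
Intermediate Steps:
W = 0 (W = 0*0 = 0)
k(J) = 3/7 (k(J) = (⅐)*3 = 3/7)
b(H) = -5 (b(H) = -6 + (½)*2 = -6 + 1 = -5)
L(I, V) = 2*V*(-15 + V) (L(I, V) = (-15 + V)*(2*V) = 2*V*(-15 + V))
L(-1*173, b(k(-1))) - 1*6421 = 2*(-5)*(-15 - 5) - 1*6421 = 2*(-5)*(-20) - 6421 = 200 - 6421 = -6221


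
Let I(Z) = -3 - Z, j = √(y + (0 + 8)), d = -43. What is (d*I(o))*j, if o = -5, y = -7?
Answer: -86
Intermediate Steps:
j = 1 (j = √(-7 + (0 + 8)) = √(-7 + 8) = √1 = 1)
(d*I(o))*j = -43*(-3 - 1*(-5))*1 = -43*(-3 + 5)*1 = -43*2*1 = -86*1 = -86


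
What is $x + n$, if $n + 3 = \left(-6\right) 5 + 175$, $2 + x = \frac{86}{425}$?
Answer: $\frac{59586}{425} \approx 140.2$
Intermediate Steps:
$x = - \frac{764}{425}$ ($x = -2 + \frac{86}{425} = - \frac{764}{425} \approx -1.7976$)
$n = 142$ ($n = -3 + \left(\left(-6\right) 5 + 175\right) = -3 + \left(-30 + 175\right) = -3 + 145 = 142$)
$x + n = - \frac{764}{425} + 142 = \frac{59586}{425}$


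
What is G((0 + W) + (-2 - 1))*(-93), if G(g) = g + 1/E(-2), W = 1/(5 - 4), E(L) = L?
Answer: 465/2 ≈ 232.50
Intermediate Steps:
W = 1 (W = 1/1 = 1)
G(g) = -½ + g (G(g) = g + 1/(-2) = g - ½ = -½ + g)
G((0 + W) + (-2 - 1))*(-93) = (-½ + ((0 + 1) + (-2 - 1)))*(-93) = (-½ + (1 - 3))*(-93) = (-½ - 2)*(-93) = -5/2*(-93) = 465/2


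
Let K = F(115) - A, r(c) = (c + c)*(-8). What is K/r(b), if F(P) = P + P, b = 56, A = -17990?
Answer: -4555/224 ≈ -20.335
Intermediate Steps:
F(P) = 2*P
r(c) = -16*c (r(c) = (2*c)*(-8) = -16*c)
K = 18220 (K = 2*115 - 1*(-17990) = 230 + 17990 = 18220)
K/r(b) = 18220/((-16*56)) = 18220/(-896) = 18220*(-1/896) = -4555/224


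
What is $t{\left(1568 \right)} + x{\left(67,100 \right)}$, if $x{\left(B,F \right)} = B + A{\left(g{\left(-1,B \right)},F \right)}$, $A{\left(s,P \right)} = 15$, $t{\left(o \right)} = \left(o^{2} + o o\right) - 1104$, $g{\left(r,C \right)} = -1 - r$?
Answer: $4916226$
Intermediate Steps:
$t{\left(o \right)} = -1104 + 2 o^{2}$ ($t{\left(o \right)} = \left(o^{2} + o^{2}\right) - 1104 = 2 o^{2} - 1104 = -1104 + 2 o^{2}$)
$x{\left(B,F \right)} = 15 + B$ ($x{\left(B,F \right)} = B + 15 = 15 + B$)
$t{\left(1568 \right)} + x{\left(67,100 \right)} = \left(-1104 + 2 \cdot 1568^{2}\right) + \left(15 + 67\right) = \left(-1104 + 2 \cdot 2458624\right) + 82 = \left(-1104 + 4917248\right) + 82 = 4916144 + 82 = 4916226$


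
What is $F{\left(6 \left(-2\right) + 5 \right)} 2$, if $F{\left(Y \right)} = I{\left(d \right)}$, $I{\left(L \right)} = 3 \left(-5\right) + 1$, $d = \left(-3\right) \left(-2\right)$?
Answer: $-28$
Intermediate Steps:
$d = 6$
$I{\left(L \right)} = -14$ ($I{\left(L \right)} = -15 + 1 = -14$)
$F{\left(Y \right)} = -14$
$F{\left(6 \left(-2\right) + 5 \right)} 2 = \left(-14\right) 2 = -28$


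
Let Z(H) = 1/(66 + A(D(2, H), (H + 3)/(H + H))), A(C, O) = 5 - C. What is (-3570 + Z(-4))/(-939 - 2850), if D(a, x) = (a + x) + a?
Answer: 253469/269019 ≈ 0.94220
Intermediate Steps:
D(a, x) = x + 2*a
Z(H) = 1/(67 - H) (Z(H) = 1/(66 + (5 - (H + 2*2))) = 1/(66 + (5 - (H + 4))) = 1/(66 + (5 - (4 + H))) = 1/(66 + (5 + (-4 - H))) = 1/(66 + (1 - H)) = 1/(67 - H))
(-3570 + Z(-4))/(-939 - 2850) = (-3570 - 1/(-67 - 4))/(-939 - 2850) = (-3570 - 1/(-71))/(-3789) = (-3570 - 1*(-1/71))*(-1/3789) = (-3570 + 1/71)*(-1/3789) = -253469/71*(-1/3789) = 253469/269019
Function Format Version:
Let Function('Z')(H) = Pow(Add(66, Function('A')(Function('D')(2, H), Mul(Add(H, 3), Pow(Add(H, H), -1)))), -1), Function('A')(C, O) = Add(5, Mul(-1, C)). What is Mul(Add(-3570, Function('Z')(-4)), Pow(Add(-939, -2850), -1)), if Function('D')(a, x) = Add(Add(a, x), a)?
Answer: Rational(253469, 269019) ≈ 0.94220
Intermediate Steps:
Function('D')(a, x) = Add(x, Mul(2, a))
Function('Z')(H) = Pow(Add(67, Mul(-1, H)), -1) (Function('Z')(H) = Pow(Add(66, Add(5, Mul(-1, Add(H, Mul(2, 2))))), -1) = Pow(Add(66, Add(5, Mul(-1, Add(H, 4)))), -1) = Pow(Add(66, Add(5, Mul(-1, Add(4, H)))), -1) = Pow(Add(66, Add(5, Add(-4, Mul(-1, H)))), -1) = Pow(Add(66, Add(1, Mul(-1, H))), -1) = Pow(Add(67, Mul(-1, H)), -1))
Mul(Add(-3570, Function('Z')(-4)), Pow(Add(-939, -2850), -1)) = Mul(Add(-3570, Mul(-1, Pow(Add(-67, -4), -1))), Pow(Add(-939, -2850), -1)) = Mul(Add(-3570, Mul(-1, Pow(-71, -1))), Pow(-3789, -1)) = Mul(Add(-3570, Mul(-1, Rational(-1, 71))), Rational(-1, 3789)) = Mul(Add(-3570, Rational(1, 71)), Rational(-1, 3789)) = Mul(Rational(-253469, 71), Rational(-1, 3789)) = Rational(253469, 269019)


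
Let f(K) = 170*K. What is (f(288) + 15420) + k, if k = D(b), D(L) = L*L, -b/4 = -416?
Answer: 2833276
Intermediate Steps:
b = 1664 (b = -4*(-416) = 1664)
D(L) = L²
k = 2768896 (k = 1664² = 2768896)
(f(288) + 15420) + k = (170*288 + 15420) + 2768896 = (48960 + 15420) + 2768896 = 64380 + 2768896 = 2833276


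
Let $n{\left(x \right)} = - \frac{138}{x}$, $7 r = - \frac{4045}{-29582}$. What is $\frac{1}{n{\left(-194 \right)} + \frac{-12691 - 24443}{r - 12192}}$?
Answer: $\frac{244890289811}{920080443099} \approx 0.26616$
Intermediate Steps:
$r = \frac{4045}{207074}$ ($r = \frac{\left(-4045\right) \frac{1}{-29582}}{7} = \frac{\left(-4045\right) \left(- \frac{1}{29582}\right)}{7} = \frac{1}{7} \cdot \frac{4045}{29582} = \frac{4045}{207074} \approx 0.019534$)
$\frac{1}{n{\left(-194 \right)} + \frac{-12691 - 24443}{r - 12192}} = \frac{1}{- \frac{138}{-194} + \frac{-12691 - 24443}{\frac{4045}{207074} - 12192}} = \frac{1}{\left(-138\right) \left(- \frac{1}{194}\right) - \frac{37134}{- \frac{2524642163}{207074}}} = \frac{1}{\frac{69}{97} - - \frac{7689485916}{2524642163}} = \frac{1}{\frac{69}{97} + \frac{7689485916}{2524642163}} = \frac{1}{\frac{920080443099}{244890289811}} = \frac{244890289811}{920080443099}$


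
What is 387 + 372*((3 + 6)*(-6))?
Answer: -19701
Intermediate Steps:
387 + 372*((3 + 6)*(-6)) = 387 + 372*(9*(-6)) = 387 + 372*(-54) = 387 - 20088 = -19701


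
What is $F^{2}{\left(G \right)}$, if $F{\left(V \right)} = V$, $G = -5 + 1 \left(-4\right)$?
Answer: $81$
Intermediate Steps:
$G = -9$ ($G = -5 - 4 = -9$)
$F^{2}{\left(G \right)} = \left(-9\right)^{2} = 81$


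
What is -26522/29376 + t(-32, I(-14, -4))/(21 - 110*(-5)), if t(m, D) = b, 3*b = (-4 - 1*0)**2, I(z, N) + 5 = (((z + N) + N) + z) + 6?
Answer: -7493695/8386848 ≈ -0.89351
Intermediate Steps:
I(z, N) = 1 + 2*N + 2*z (I(z, N) = -5 + ((((z + N) + N) + z) + 6) = -5 + ((((N + z) + N) + z) + 6) = -5 + (((z + 2*N) + z) + 6) = -5 + ((2*N + 2*z) + 6) = -5 + (6 + 2*N + 2*z) = 1 + 2*N + 2*z)
b = 16/3 (b = (-4 - 1*0)**2/3 = (-4 + 0)**2/3 = (1/3)*(-4)**2 = (1/3)*16 = 16/3 ≈ 5.3333)
t(m, D) = 16/3
-26522/29376 + t(-32, I(-14, -4))/(21 - 110*(-5)) = -26522/29376 + 16/(3*(21 - 110*(-5))) = -26522*1/29376 + 16/(3*(21 + 550)) = -13261/14688 + (16/3)/571 = -13261/14688 + (16/3)*(1/571) = -13261/14688 + 16/1713 = -7493695/8386848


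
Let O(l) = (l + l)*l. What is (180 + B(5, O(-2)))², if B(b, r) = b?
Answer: 34225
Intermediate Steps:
O(l) = 2*l² (O(l) = (2*l)*l = 2*l²)
(180 + B(5, O(-2)))² = (180 + 5)² = 185² = 34225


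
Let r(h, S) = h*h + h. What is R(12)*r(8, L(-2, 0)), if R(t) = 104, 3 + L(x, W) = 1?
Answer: 7488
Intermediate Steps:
L(x, W) = -2 (L(x, W) = -3 + 1 = -2)
r(h, S) = h + h² (r(h, S) = h² + h = h + h²)
R(12)*r(8, L(-2, 0)) = 104*(8*(1 + 8)) = 104*(8*9) = 104*72 = 7488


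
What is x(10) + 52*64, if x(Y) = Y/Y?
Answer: 3329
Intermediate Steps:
x(Y) = 1
x(10) + 52*64 = 1 + 52*64 = 1 + 3328 = 3329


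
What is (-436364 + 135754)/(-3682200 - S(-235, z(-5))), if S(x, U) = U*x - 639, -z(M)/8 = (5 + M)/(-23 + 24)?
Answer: 300610/3681561 ≈ 0.081653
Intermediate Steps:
z(M) = -40 - 8*M (z(M) = -8*(5 + M)/(-23 + 24) = -8*(5 + M)/1 = -8*(5 + M) = -40 - 8*M)
S(x, U) = -639 + U*x
(-436364 + 135754)/(-3682200 - S(-235, z(-5))) = (-436364 + 135754)/(-3682200 - (-639 + (-40 - 8*(-5))*(-235))) = -300610/(-3682200 - (-639 + (-40 + 40)*(-235))) = -300610/(-3682200 - (-639 + 0*(-235))) = -300610/(-3682200 - (-639 + 0)) = -300610/(-3682200 - 1*(-639)) = -300610/(-3682200 + 639) = -300610/(-3681561) = -300610*(-1/3681561) = 300610/3681561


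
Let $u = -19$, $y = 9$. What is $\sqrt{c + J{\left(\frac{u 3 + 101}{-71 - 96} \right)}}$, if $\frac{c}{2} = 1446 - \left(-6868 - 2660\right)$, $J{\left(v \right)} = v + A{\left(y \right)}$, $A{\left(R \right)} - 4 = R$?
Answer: $\frac{\sqrt{612462981}}{167} \approx 148.19$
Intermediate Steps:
$A{\left(R \right)} = 4 + R$
$J{\left(v \right)} = 13 + v$ ($J{\left(v \right)} = v + \left(4 + 9\right) = v + 13 = 13 + v$)
$c = 21948$ ($c = 2 \left(1446 - \left(-6868 - 2660\right)\right) = 2 \left(1446 - -9528\right) = 2 \left(1446 + 9528\right) = 2 \cdot 10974 = 21948$)
$\sqrt{c + J{\left(\frac{u 3 + 101}{-71 - 96} \right)}} = \sqrt{21948 + \left(13 + \frac{\left(-19\right) 3 + 101}{-71 - 96}\right)} = \sqrt{21948 + \left(13 + \frac{-57 + 101}{-167}\right)} = \sqrt{21948 + \left(13 + 44 \left(- \frac{1}{167}\right)\right)} = \sqrt{21948 + \left(13 - \frac{44}{167}\right)} = \sqrt{21948 + \frac{2127}{167}} = \sqrt{\frac{3667443}{167}} = \frac{\sqrt{612462981}}{167}$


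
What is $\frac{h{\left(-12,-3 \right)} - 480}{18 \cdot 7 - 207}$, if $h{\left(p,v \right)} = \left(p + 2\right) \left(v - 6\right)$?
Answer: $\frac{130}{27} \approx 4.8148$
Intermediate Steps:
$h{\left(p,v \right)} = \left(-6 + v\right) \left(2 + p\right)$ ($h{\left(p,v \right)} = \left(2 + p\right) \left(-6 + v\right) = \left(-6 + v\right) \left(2 + p\right)$)
$\frac{h{\left(-12,-3 \right)} - 480}{18 \cdot 7 - 207} = \frac{\left(-12 - -72 + 2 \left(-3\right) - -36\right) - 480}{18 \cdot 7 - 207} = \frac{\left(-12 + 72 - 6 + 36\right) - 480}{126 - 207} = \frac{90 - 480}{-81} = \left(-390\right) \left(- \frac{1}{81}\right) = \frac{130}{27}$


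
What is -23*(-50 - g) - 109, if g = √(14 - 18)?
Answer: 1041 + 46*I ≈ 1041.0 + 46.0*I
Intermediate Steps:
g = 2*I (g = √(-4) = 2*I ≈ 2.0*I)
-23*(-50 - g) - 109 = -23*(-50 - 2*I) - 109 = (1150 + 46*I) - 109 = 1041 + 46*I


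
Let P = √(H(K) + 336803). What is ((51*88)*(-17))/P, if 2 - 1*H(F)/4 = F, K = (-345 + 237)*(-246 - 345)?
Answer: -6936*√81499/7409 ≈ -267.25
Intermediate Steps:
K = 63828 (K = -108*(-591) = 63828)
H(F) = 8 - 4*F
P = √81499 (P = √((8 - 4*63828) + 336803) = √((8 - 255312) + 336803) = √(-255304 + 336803) = √81499 ≈ 285.48)
((51*88)*(-17))/P = ((51*88)*(-17))/(√81499) = (4488*(-17))*(√81499/81499) = -6936*√81499/7409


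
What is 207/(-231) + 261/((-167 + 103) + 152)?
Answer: 1275/616 ≈ 2.0698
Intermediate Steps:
207/(-231) + 261/((-167 + 103) + 152) = 207*(-1/231) + 261/(-64 + 152) = -69/77 + 261/88 = 1275/616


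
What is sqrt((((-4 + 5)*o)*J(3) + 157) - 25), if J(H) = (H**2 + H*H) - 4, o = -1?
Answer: sqrt(118) ≈ 10.863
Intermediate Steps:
J(H) = -4 + 2*H**2 (J(H) = (H**2 + H**2) - 4 = 2*H**2 - 4 = -4 + 2*H**2)
sqrt((((-4 + 5)*o)*J(3) + 157) - 25) = sqrt((((-4 + 5)*(-1))*(-4 + 2*3**2) + 157) - 25) = sqrt(((1*(-1))*(-4 + 2*9) + 157) - 25) = sqrt((-(-4 + 18) + 157) - 25) = sqrt((-1*14 + 157) - 25) = sqrt((-14 + 157) - 25) = sqrt(143 - 25) = sqrt(118)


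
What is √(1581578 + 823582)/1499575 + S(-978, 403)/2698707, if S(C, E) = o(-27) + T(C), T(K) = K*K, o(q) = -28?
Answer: 956456/2698707 + 6*√66810/1499575 ≈ 0.35545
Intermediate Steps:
T(K) = K²
S(C, E) = -28 + C²
√(1581578 + 823582)/1499575 + S(-978, 403)/2698707 = √(1581578 + 823582)/1499575 + (-28 + (-978)²)/2698707 = √2405160*(1/1499575) + (-28 + 956484)*(1/2698707) = (6*√66810)*(1/1499575) + 956456*(1/2698707) = 6*√66810/1499575 + 956456/2698707 = 956456/2698707 + 6*√66810/1499575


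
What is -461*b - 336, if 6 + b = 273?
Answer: -123423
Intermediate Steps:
b = 267 (b = -6 + 273 = 267)
-461*b - 336 = -461*267 - 336 = -123087 - 336 = -123423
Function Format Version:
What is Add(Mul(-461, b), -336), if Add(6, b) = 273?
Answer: -123423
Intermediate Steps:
b = 267 (b = Add(-6, 273) = 267)
Add(Mul(-461, b), -336) = Add(Mul(-461, 267), -336) = Add(-123087, -336) = -123423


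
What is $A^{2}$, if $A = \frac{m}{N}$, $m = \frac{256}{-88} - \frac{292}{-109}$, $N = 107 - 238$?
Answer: $\frac{76176}{24670670761} \approx 3.0877 \cdot 10^{-6}$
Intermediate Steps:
$N = -131$ ($N = 107 - 238 = -131$)
$m = - \frac{276}{1199}$ ($m = 256 \left(- \frac{1}{88}\right) - - \frac{292}{109} = - \frac{32}{11} + \frac{292}{109} = - \frac{276}{1199} \approx -0.23019$)
$A = \frac{276}{157069}$ ($A = - \frac{276}{1199 \left(-131\right)} = \left(- \frac{276}{1199}\right) \left(- \frac{1}{131}\right) = \frac{276}{157069} \approx 0.0017572$)
$A^{2} = \left(\frac{276}{157069}\right)^{2} = \frac{76176}{24670670761}$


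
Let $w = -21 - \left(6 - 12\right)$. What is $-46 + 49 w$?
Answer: $-781$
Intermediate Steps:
$w = -15$ ($w = -21 - -6 = -21 + 6 = -15$)
$-46 + 49 w = -46 + 49 \left(-15\right) = -46 - 735 = -781$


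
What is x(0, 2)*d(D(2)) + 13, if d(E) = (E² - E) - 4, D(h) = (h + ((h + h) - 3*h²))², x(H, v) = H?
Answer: 13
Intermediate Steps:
D(h) = (-3*h² + 3*h)² (D(h) = (h + (2*h - 3*h²))² = (h + (-3*h² + 2*h))² = (-3*h² + 3*h)²)
d(E) = -4 + E² - E
x(0, 2)*d(D(2)) + 13 = 0*(-4 + (9*2²*(-1 + 2)²)² - 9*2²*(-1 + 2)²) + 13 = 0*(-4 + (9*4*1²)² - 9*4*1²) + 13 = 0*(-4 + (9*4*1)² - 9*4) + 13 = 0*(-4 + 36² - 1*36) + 13 = 0*(-4 + 1296 - 36) + 13 = 0*1256 + 13 = 0 + 13 = 13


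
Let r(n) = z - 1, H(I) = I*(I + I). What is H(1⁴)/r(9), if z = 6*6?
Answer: 2/35 ≈ 0.057143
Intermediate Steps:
z = 36
H(I) = 2*I² (H(I) = I*(2*I) = 2*I²)
r(n) = 35 (r(n) = 36 - 1 = 35)
H(1⁴)/r(9) = (2*(1⁴)²)/35 = (2*1²)*(1/35) = (2*1)*(1/35) = 2*(1/35) = 2/35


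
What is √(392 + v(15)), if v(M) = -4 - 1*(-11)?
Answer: √399 ≈ 19.975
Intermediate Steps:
v(M) = 7 (v(M) = -4 + 11 = 7)
√(392 + v(15)) = √(392 + 7) = √399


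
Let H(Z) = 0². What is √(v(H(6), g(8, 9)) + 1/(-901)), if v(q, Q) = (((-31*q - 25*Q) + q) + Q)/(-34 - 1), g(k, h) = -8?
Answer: I*√5456406445/31535 ≈ 2.3424*I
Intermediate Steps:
H(Z) = 0
v(q, Q) = 6*q/7 + 24*Q/35 (v(q, Q) = ((-30*q - 25*Q) + Q)/(-35) = (-30*q - 24*Q)*(-1/35) = 6*q/7 + 24*Q/35)
√(v(H(6), g(8, 9)) + 1/(-901)) = √(((6/7)*0 + (24/35)*(-8)) + 1/(-901)) = √((0 - 192/35) - 1/901) = √(-192/35 - 1/901) = √(-173027/31535) = I*√5456406445/31535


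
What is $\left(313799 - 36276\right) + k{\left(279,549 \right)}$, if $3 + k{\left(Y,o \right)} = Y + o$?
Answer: $278348$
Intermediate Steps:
$k{\left(Y,o \right)} = -3 + Y + o$ ($k{\left(Y,o \right)} = -3 + \left(Y + o\right) = -3 + Y + o$)
$\left(313799 - 36276\right) + k{\left(279,549 \right)} = \left(313799 - 36276\right) + \left(-3 + 279 + 549\right) = 277523 + 825 = 278348$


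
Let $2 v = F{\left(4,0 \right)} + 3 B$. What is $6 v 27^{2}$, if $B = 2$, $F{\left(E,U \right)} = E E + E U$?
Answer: $48114$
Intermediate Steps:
$F{\left(E,U \right)} = E^{2} + E U$
$v = 11$ ($v = \frac{4 \left(4 + 0\right) + 3 \cdot 2}{2} = \frac{4 \cdot 4 + 6}{2} = \frac{16 + 6}{2} = \frac{1}{2} \cdot 22 = 11$)
$6 v 27^{2} = 6 \cdot 11 \cdot 27^{2} = 66 \cdot 729 = 48114$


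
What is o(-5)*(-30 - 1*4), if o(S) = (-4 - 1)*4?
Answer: 680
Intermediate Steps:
o(S) = -20 (o(S) = -5*4 = -20)
o(-5)*(-30 - 1*4) = -20*(-30 - 1*4) = -20*(-30 - 4) = -20*(-34) = 680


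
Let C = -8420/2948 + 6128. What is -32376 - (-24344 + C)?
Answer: -10433815/737 ≈ -14157.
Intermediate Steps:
C = 4514231/737 (C = -8420*1/2948 + 6128 = -2105/737 + 6128 = 4514231/737 ≈ 6125.1)
-32376 - (-24344 + C) = -32376 - (-24344 + 4514231/737) = -32376 - 1*(-13427297/737) = -32376 + 13427297/737 = -10433815/737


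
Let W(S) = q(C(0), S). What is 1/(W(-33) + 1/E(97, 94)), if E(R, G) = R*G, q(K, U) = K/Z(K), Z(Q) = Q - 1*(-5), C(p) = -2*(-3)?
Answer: 100298/54719 ≈ 1.8330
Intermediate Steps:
C(p) = 6
Z(Q) = 5 + Q (Z(Q) = Q + 5 = 5 + Q)
q(K, U) = K/(5 + K)
W(S) = 6/11 (W(S) = 6/(5 + 6) = 6/11)
E(R, G) = G*R
1/(W(-33) + 1/E(97, 94)) = 1/(6/11 + 1/(94*97)) = 1/(6/11 + 1/9118) = 1/(54719/100298) = 100298/54719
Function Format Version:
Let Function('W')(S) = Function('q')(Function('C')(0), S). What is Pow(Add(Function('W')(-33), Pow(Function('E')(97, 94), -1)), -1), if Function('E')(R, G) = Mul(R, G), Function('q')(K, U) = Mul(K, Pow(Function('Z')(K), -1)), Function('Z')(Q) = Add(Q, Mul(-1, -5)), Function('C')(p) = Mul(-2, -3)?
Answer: Rational(100298, 54719) ≈ 1.8330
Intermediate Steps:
Function('C')(p) = 6
Function('Z')(Q) = Add(5, Q) (Function('Z')(Q) = Add(Q, 5) = Add(5, Q))
Function('q')(K, U) = Mul(K, Pow(Add(5, K), -1))
Function('W')(S) = Rational(6, 11) (Function('W')(S) = Mul(6, Pow(Add(5, 6), -1)) = Mul(6, Pow(11, -1)) = Mul(6, Rational(1, 11)) = Rational(6, 11))
Function('E')(R, G) = Mul(G, R)
Pow(Add(Function('W')(-33), Pow(Function('E')(97, 94), -1)), -1) = Pow(Add(Rational(6, 11), Pow(Mul(94, 97), -1)), -1) = Pow(Add(Rational(6, 11), Pow(9118, -1)), -1) = Pow(Add(Rational(6, 11), Rational(1, 9118)), -1) = Pow(Rational(54719, 100298), -1) = Rational(100298, 54719)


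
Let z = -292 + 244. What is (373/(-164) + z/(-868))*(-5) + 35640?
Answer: 1268751185/35588 ≈ 35651.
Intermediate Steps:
z = -48
(373/(-164) + z/(-868))*(-5) + 35640 = (373/(-164) - 48/(-868))*(-5) + 35640 = (373*(-1/164) - 48*(-1/868))*(-5) + 35640 = (-373/164 + 12/217)*(-5) + 35640 = -78973/35588*(-5) + 35640 = 394865/35588 + 35640 = 1268751185/35588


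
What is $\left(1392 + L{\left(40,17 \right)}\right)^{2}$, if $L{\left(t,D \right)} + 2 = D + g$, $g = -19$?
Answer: $1926544$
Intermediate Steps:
$L{\left(t,D \right)} = -21 + D$ ($L{\left(t,D \right)} = -2 + \left(D - 19\right) = -2 + \left(-19 + D\right) = -21 + D$)
$\left(1392 + L{\left(40,17 \right)}\right)^{2} = \left(1392 + \left(-21 + 17\right)\right)^{2} = \left(1392 - 4\right)^{2} = 1388^{2} = 1926544$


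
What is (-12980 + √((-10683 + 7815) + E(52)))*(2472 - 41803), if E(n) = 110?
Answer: 510516380 - 39331*I*√2758 ≈ 5.1052e+8 - 2.0655e+6*I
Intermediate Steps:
(-12980 + √((-10683 + 7815) + E(52)))*(2472 - 41803) = (-12980 + √((-10683 + 7815) + 110))*(2472 - 41803) = (-12980 + √(-2868 + 110))*(-39331) = (-12980 + √(-2758))*(-39331) = (-12980 + I*√2758)*(-39331) = 510516380 - 39331*I*√2758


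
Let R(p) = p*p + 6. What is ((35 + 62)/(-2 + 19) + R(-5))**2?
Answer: 389376/289 ≈ 1347.3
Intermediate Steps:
R(p) = 6 + p**2 (R(p) = p**2 + 6 = 6 + p**2)
((35 + 62)/(-2 + 19) + R(-5))**2 = ((35 + 62)/(-2 + 19) + (6 + (-5)**2))**2 = (97/17 + (6 + 25))**2 = (97*(1/17) + 31)**2 = (97/17 + 31)**2 = (624/17)**2 = 389376/289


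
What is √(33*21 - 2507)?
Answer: I*√1814 ≈ 42.591*I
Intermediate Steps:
√(33*21 - 2507) = √(693 - 2507) = √(-1814) = I*√1814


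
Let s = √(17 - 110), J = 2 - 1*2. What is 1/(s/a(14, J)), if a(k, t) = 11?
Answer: -11*I*√93/93 ≈ -1.1406*I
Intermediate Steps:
J = 0 (J = 2 - 2 = 0)
s = I*√93 (s = √(-93) = I*√93 ≈ 9.6436*I)
1/(s/a(14, J)) = 1/((I*√93)/11) = 1/((I*√93)*(1/11)) = 1/(I*√93/11) = -11*I*√93/93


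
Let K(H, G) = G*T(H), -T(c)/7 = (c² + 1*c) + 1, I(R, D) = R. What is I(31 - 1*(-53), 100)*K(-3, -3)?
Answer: 12348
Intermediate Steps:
T(c) = -7 - 7*c - 7*c² (T(c) = -7*((c² + 1*c) + 1) = -7*((c² + c) + 1) = -7*((c + c²) + 1) = -7*(1 + c + c²) = -7 - 7*c - 7*c²)
K(H, G) = G*(-7 - 7*H - 7*H²)
I(31 - 1*(-53), 100)*K(-3, -3) = (31 - 1*(-53))*(-7*(-3)*(1 - 3 + (-3)²)) = (31 + 53)*(-7*(-3)*(1 - 3 + 9)) = 84*(-7*(-3)*7) = 84*147 = 12348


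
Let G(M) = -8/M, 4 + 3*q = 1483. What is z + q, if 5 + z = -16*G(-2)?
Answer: 424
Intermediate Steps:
q = 493 (q = -4/3 + (⅓)*1483 = -4/3 + 1483/3 = 493)
z = -69 (z = -5 - (-128)/(-2) = -5 - (-128)*(-1)/2 = -5 - 16*4 = -5 - 64 = -69)
z + q = -69 + 493 = 424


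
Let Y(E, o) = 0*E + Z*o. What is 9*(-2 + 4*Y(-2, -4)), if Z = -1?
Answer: 126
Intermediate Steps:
Y(E, o) = -o (Y(E, o) = 0*E - o = 0 - o = -o)
9*(-2 + 4*Y(-2, -4)) = 9*(-2 + 4*(-1*(-4))) = 9*(-2 + 4*4) = 9*(-2 + 16) = 9*14 = 126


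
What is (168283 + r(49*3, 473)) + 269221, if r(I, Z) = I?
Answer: 437651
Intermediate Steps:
(168283 + r(49*3, 473)) + 269221 = (168283 + 49*3) + 269221 = (168283 + 147) + 269221 = 168430 + 269221 = 437651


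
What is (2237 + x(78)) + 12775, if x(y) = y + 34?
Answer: 15124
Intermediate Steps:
x(y) = 34 + y
(2237 + x(78)) + 12775 = (2237 + (34 + 78)) + 12775 = (2237 + 112) + 12775 = 2349 + 12775 = 15124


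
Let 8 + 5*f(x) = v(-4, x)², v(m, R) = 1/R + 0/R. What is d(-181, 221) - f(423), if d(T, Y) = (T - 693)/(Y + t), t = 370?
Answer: 21351997/176245065 ≈ 0.12115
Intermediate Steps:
v(m, R) = 1/R (v(m, R) = 1/R + 0 = 1/R)
d(T, Y) = (-693 + T)/(370 + Y) (d(T, Y) = (T - 693)/(Y + 370) = (-693 + T)/(370 + Y))
f(x) = -8/5 + 1/(5*x²) (f(x) = -8/5 + (1/x)²/5 = -8/5 + 1/(5*x²))
d(-181, 221) - f(423) = (-693 - 181)/(370 + 221) - (-8/5 + (⅕)/423²) = -874/591 - (-8/5 + (⅕)*(1/178929)) = (1/591)*(-874) - (-8/5 + 1/894645) = -874/591 - 1*(-1431431/894645) = -874/591 + 1431431/894645 = 21351997/176245065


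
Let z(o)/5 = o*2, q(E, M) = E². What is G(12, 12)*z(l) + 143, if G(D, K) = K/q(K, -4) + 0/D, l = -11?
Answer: 803/6 ≈ 133.83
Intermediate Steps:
z(o) = 10*o (z(o) = 5*(o*2) = 5*(2*o) = 10*o)
G(D, K) = 1/K (G(D, K) = K/(K²) + 0/D = K/K² + 0 = 1/K + 0 = 1/K)
G(12, 12)*z(l) + 143 = (10*(-11))/12 + 143 = (1/12)*(-110) + 143 = -55/6 + 143 = 803/6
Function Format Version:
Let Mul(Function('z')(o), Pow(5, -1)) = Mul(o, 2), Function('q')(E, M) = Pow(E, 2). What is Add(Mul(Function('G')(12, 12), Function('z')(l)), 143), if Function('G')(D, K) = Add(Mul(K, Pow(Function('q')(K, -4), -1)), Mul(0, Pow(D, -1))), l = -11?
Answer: Rational(803, 6) ≈ 133.83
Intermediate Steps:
Function('z')(o) = Mul(10, o) (Function('z')(o) = Mul(5, Mul(o, 2)) = Mul(5, Mul(2, o)) = Mul(10, o))
Function('G')(D, K) = Pow(K, -1) (Function('G')(D, K) = Add(Mul(K, Pow(Pow(K, 2), -1)), Mul(0, Pow(D, -1))) = Add(Mul(K, Pow(K, -2)), 0) = Add(Pow(K, -1), 0) = Pow(K, -1))
Add(Mul(Function('G')(12, 12), Function('z')(l)), 143) = Add(Mul(Pow(12, -1), Mul(10, -11)), 143) = Add(Mul(Rational(1, 12), -110), 143) = Add(Rational(-55, 6), 143) = Rational(803, 6)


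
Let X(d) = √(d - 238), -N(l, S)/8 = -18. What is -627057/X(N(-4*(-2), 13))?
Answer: 627057*I*√94/94 ≈ 64676.0*I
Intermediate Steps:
N(l, S) = 144 (N(l, S) = -8*(-18) = 144)
X(d) = √(-238 + d)
-627057/X(N(-4*(-2), 13)) = -627057/√(-238 + 144) = -627057*(-I*√94/94) = -(-627057)*I*√94/94 = 627057*I*√94/94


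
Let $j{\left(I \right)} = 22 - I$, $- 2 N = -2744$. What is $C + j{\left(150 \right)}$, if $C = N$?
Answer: $1244$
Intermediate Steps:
$N = 1372$ ($N = \left(- \frac{1}{2}\right) \left(-2744\right) = 1372$)
$C = 1372$
$C + j{\left(150 \right)} = 1372 + \left(22 - 150\right) = 1372 - 128 = 1244$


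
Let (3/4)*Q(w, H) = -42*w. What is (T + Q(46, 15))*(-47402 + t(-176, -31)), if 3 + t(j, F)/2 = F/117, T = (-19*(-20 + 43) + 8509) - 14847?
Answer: 5763123122/13 ≈ 4.4332e+8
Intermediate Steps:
T = -6775 (T = (-19*23 + 8509) - 14847 = (-437 + 8509) - 14847 = 8072 - 14847 = -6775)
t(j, F) = -6 + 2*F/117 (t(j, F) = -6 + 2*(F/117) = -6 + 2*F/117)
Q(w, H) = -56*w (Q(w, H) = 4*(-42*w)/3 = -56*w)
(T + Q(46, 15))*(-47402 + t(-176, -31)) = (-6775 - 56*46)*(-47402 + (-6 + (2/117)*(-31))) = (-6775 - 2576)*(-47402 + (-6 - 62/117)) = -9351*(-47402 - 764/117) = -9351*(-5546798/117) = 5763123122/13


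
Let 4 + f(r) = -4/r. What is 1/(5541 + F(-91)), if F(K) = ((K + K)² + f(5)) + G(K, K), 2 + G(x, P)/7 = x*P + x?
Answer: 5/479881 ≈ 1.0419e-5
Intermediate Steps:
f(r) = -4 - 4/r
G(x, P) = -14 + 7*x + 7*P*x (G(x, P) = -14 + 7*(x*P + x) = -14 + 7*(P*x + x) = -14 + 7*(x + P*x) = -14 + (7*x + 7*P*x) = -14 + 7*x + 7*P*x)
F(K) = -94/5 + 7*K + 11*K² (F(K) = ((K + K)² + (-4 - 4/5)) + (-14 + 7*K + 7*K*K) = ((2*K)² + (-4 - 4*⅕)) + (-14 + 7*K + 7*K²) = (4*K² + (-4 - ⅘)) + (-14 + 7*K + 7*K²) = (4*K² - 24/5) + (-14 + 7*K + 7*K²) = (-24/5 + 4*K²) + (-14 + 7*K + 7*K²) = -94/5 + 7*K + 11*K²)
1/(5541 + F(-91)) = 1/(5541 + (-94/5 + 7*(-91) + 11*(-91)²)) = 1/(5541 + (-94/5 - 637 + 11*8281)) = 1/(5541 + (-94/5 - 637 + 91091)) = 1/(5541 + 452176/5) = 1/(479881/5) = 5/479881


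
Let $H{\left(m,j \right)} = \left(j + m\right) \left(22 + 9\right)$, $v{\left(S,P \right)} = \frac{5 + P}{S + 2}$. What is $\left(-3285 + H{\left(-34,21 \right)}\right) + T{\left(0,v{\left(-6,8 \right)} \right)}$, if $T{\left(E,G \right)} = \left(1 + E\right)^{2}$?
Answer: $-3687$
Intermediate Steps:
$v{\left(S,P \right)} = \frac{5 + P}{2 + S}$
$H{\left(m,j \right)} = 31 j + 31 m$ ($H{\left(m,j \right)} = \left(j + m\right) 31 = 31 j + 31 m$)
$\left(-3285 + H{\left(-34,21 \right)}\right) + T{\left(0,v{\left(-6,8 \right)} \right)} = \left(-3285 + \left(31 \cdot 21 + 31 \left(-34\right)\right)\right) + \left(1 + 0\right)^{2} = \left(-3285 + \left(651 - 1054\right)\right) + 1^{2} = \left(-3285 - 403\right) + 1 = -3688 + 1 = -3687$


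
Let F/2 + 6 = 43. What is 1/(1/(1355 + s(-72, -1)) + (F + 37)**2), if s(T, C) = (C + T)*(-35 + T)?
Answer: 9166/112934287 ≈ 8.1162e-5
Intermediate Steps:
F = 74 (F = -12 + 2*43 = -12 + 86 = 74)
s(T, C) = (-35 + T)*(C + T)
1/(1/(1355 + s(-72, -1)) + (F + 37)**2) = 1/(1/(1355 + ((-72)**2 - 35*(-1) - 35*(-72) - 1*(-72))) + (74 + 37)**2) = 1/(1/(1355 + (5184 + 35 + 2520 + 72)) + 111**2) = 1/(1/(1355 + 7811) + 12321) = 1/(1/9166 + 12321) = 1/(112934287/9166) = 9166/112934287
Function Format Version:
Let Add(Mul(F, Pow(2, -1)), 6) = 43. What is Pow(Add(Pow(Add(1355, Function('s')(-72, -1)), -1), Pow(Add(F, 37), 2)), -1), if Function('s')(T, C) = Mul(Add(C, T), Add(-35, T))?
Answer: Rational(9166, 112934287) ≈ 8.1162e-5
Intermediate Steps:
F = 74 (F = Add(-12, Mul(2, 43)) = Add(-12, 86) = 74)
Function('s')(T, C) = Mul(Add(-35, T), Add(C, T))
Pow(Add(Pow(Add(1355, Function('s')(-72, -1)), -1), Pow(Add(F, 37), 2)), -1) = Pow(Add(Pow(Add(1355, Add(Pow(-72, 2), Mul(-35, -1), Mul(-35, -72), Mul(-1, -72))), -1), Pow(Add(74, 37), 2)), -1) = Pow(Add(Pow(Add(1355, Add(5184, 35, 2520, 72)), -1), Pow(111, 2)), -1) = Pow(Add(Pow(Add(1355, 7811), -1), 12321), -1) = Pow(Add(Pow(9166, -1), 12321), -1) = Pow(Add(Rational(1, 9166), 12321), -1) = Pow(Rational(112934287, 9166), -1) = Rational(9166, 112934287)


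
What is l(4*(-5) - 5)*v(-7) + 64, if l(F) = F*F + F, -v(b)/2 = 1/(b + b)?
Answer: 1048/7 ≈ 149.71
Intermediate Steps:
v(b) = -1/b (v(b) = -2/(b + b) = -2*1/(2*b) = -1/b)
l(F) = F + F² (l(F) = F² + F = F + F²)
l(4*(-5) - 5)*v(-7) + 64 = ((4*(-5) - 5)*(1 + (4*(-5) - 5)))*(-1/(-7)) + 64 = ((-20 - 5)*(1 + (-20 - 5)))*(-1*(-⅐)) + 64 = -25*(1 - 25)*(⅐) + 64 = -25*(-24)*(⅐) + 64 = 600*(⅐) + 64 = 600/7 + 64 = 1048/7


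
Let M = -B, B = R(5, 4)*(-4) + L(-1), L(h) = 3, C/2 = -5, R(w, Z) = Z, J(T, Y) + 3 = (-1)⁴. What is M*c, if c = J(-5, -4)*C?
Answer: 260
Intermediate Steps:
J(T, Y) = -2 (J(T, Y) = -3 + (-1)⁴ = -3 + 1 = -2)
C = -10 (C = 2*(-5) = -10)
B = -13 (B = 4*(-4) + 3 = -16 + 3 = -13)
c = 20 (c = -2*(-10) = 20)
M = 13 (M = -1*(-13) = 13)
M*c = 13*20 = 260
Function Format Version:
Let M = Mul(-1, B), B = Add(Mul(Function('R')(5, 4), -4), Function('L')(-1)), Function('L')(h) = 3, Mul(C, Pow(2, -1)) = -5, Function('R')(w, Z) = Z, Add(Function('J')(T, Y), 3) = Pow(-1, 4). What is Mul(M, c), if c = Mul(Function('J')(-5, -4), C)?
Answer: 260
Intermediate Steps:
Function('J')(T, Y) = -2 (Function('J')(T, Y) = Add(-3, Pow(-1, 4)) = Add(-3, 1) = -2)
C = -10 (C = Mul(2, -5) = -10)
B = -13 (B = Add(Mul(4, -4), 3) = Add(-16, 3) = -13)
c = 20 (c = Mul(-2, -10) = 20)
M = 13 (M = Mul(-1, -13) = 13)
Mul(M, c) = Mul(13, 20) = 260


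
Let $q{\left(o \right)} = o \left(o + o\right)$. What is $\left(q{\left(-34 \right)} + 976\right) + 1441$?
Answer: $4729$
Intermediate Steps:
$q{\left(o \right)} = 2 o^{2}$ ($q{\left(o \right)} = o 2 o = 2 o^{2}$)
$\left(q{\left(-34 \right)} + 976\right) + 1441 = \left(2 \left(-34\right)^{2} + 976\right) + 1441 = \left(2 \cdot 1156 + 976\right) + 1441 = \left(2312 + 976\right) + 1441 = 3288 + 1441 = 4729$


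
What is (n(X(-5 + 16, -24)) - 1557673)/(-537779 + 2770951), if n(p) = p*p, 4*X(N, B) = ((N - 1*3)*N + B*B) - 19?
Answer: -24506743/35730752 ≈ -0.68587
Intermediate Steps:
X(N, B) = -19/4 + B**2/4 + N*(-3 + N)/4 (X(N, B) = (((N - 1*3)*N + B*B) - 19)/4 = (((N - 3)*N + B**2) - 19)/4 = (((-3 + N)*N + B**2) - 19)/4 = ((N*(-3 + N) + B**2) - 19)/4 = ((B**2 + N*(-3 + N)) - 19)/4 = (-19 + B**2 + N*(-3 + N))/4 = -19/4 + B**2/4 + N*(-3 + N)/4)
n(p) = p**2
(n(X(-5 + 16, -24)) - 1557673)/(-537779 + 2770951) = ((-19/4 - 3*(-5 + 16)/4 + (1/4)*(-24)**2 + (-5 + 16)**2/4)**2 - 1557673)/(-537779 + 2770951) = ((-19/4 - 3/4*11 + (1/4)*576 + (1/4)*11**2)**2 - 1557673)/2233172 = ((-19/4 - 33/4 + 144 + (1/4)*121)**2 - 1557673)*(1/2233172) = ((-19/4 - 33/4 + 144 + 121/4)**2 - 1557673)*(1/2233172) = ((645/4)**2 - 1557673)*(1/2233172) = (416025/16 - 1557673)*(1/2233172) = -24506743/16*1/2233172 = -24506743/35730752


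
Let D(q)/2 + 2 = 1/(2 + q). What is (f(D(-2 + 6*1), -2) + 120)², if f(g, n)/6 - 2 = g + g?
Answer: 7744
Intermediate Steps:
D(q) = -4 + 2/(2 + q)
f(g, n) = 12 + 12*g (f(g, n) = 12 + 6*(g + g) = 12 + 6*(2*g) = 12 + 12*g)
(f(D(-2 + 6*1), -2) + 120)² = ((12 + 12*(2*(-3 - 2*(-2 + 6*1))/(2 + (-2 + 6*1)))) + 120)² = ((12 + 12*(2*(-3 - 2*(-2 + 6))/(2 + (-2 + 6)))) + 120)² = ((12 + 12*(2*(-3 - 2*4)/(2 + 4))) + 120)² = ((12 + 12*(2*(-3 - 8)/6)) + 120)² = ((12 + 12*(2*(⅙)*(-11))) + 120)² = ((12 + 12*(-11/3)) + 120)² = ((12 - 44) + 120)² = (-32 + 120)² = 88² = 7744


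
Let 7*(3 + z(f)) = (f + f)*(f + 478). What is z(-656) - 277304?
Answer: -1707613/7 ≈ -2.4394e+5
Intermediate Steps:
z(f) = -3 + 2*f*(478 + f)/7 (z(f) = -3 + ((f + f)*(f + 478))/7 = -3 + ((2*f)*(478 + f))/7 = -3 + (2*f*(478 + f))/7 = -3 + 2*f*(478 + f)/7)
z(-656) - 277304 = (-3 + (2/7)*(-656)**2 + (956/7)*(-656)) - 277304 = (-3 + (2/7)*430336 - 627136/7) - 277304 = (-3 + 860672/7 - 627136/7) - 277304 = 233515/7 - 277304 = -1707613/7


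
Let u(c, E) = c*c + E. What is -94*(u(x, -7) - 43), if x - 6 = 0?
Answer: 1316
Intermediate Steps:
x = 6 (x = 6 + 0 = 6)
u(c, E) = E + c² (u(c, E) = c² + E = E + c²)
-94*(u(x, -7) - 43) = -94*((-7 + 6²) - 43) = -94*((-7 + 36) - 43) = -94*(29 - 43) = -94*(-14) = 1316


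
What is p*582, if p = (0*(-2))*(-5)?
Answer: 0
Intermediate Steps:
p = 0 (p = 0*(-5) = 0)
p*582 = 0*582 = 0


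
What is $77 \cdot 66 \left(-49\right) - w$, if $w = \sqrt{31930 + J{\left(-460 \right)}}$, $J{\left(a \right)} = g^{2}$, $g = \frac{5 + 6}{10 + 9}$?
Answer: $-249018 - \frac{\sqrt{11526851}}{19} \approx -2.492 \cdot 10^{5}$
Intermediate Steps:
$g = \frac{11}{19} \approx 0.57895$
$J{\left(a \right)} = \frac{121}{361}$ ($J{\left(a \right)} = \left(\frac{11}{19}\right)^{2} = \frac{121}{361}$)
$w = \frac{\sqrt{11526851}}{19}$ ($w = \sqrt{31930 + \frac{121}{361}} = \sqrt{\frac{11526851}{361}} = \frac{\sqrt{11526851}}{19} \approx 178.69$)
$77 \cdot 66 \left(-49\right) - w = 77 \cdot 66 \left(-49\right) - \frac{\sqrt{11526851}}{19} = 5082 \left(-49\right) - \frac{\sqrt{11526851}}{19} = -249018 - \frac{\sqrt{11526851}}{19}$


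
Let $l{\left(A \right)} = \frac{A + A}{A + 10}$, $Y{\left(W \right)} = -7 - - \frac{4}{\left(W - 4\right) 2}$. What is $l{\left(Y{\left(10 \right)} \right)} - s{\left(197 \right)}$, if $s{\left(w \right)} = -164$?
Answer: $160$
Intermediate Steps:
$Y{\left(W \right)} = -7 + \frac{4}{-8 + 2 W}$ ($Y{\left(W \right)} = -7 - - \frac{4}{\left(-4 + W\right) 2} = -7 - - \frac{4}{-8 + 2 W} = -7 + \frac{4}{-8 + 2 W}$)
$l{\left(A \right)} = \frac{2 A}{10 + A}$
$l{\left(Y{\left(10 \right)} \right)} - s{\left(197 \right)} = \frac{2 \frac{30 - 70}{-4 + 10}}{10 + \frac{30 - 70}{-4 + 10}} - -164 = \frac{2 \frac{30 - 70}{6}}{10 + \frac{30 - 70}{6}} + 164 = \frac{2 \cdot \frac{1}{6} \left(-40\right)}{10 + \frac{1}{6} \left(-40\right)} + 164 = 2 \left(- \frac{20}{3}\right) \frac{1}{10 - \frac{20}{3}} + 164 = 2 \left(- \frac{20}{3}\right) \frac{1}{\frac{10}{3}} + 164 = 2 \left(- \frac{20}{3}\right) \frac{3}{10} + 164 = -4 + 164 = 160$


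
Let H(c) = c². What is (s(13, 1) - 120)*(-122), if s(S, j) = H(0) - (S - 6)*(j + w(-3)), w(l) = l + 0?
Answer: 12932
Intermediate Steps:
w(l) = l
s(S, j) = -(-6 + S)*(-3 + j) (s(S, j) = 0² - (S - 6)*(j - 3) = 0 - (-6 + S)*(-3 + j) = -(-6 + S)*(-3 + j))
(s(13, 1) - 120)*(-122) = ((-18 + 3*13 + 6*1 - 1*13*1) - 120)*(-122) = ((-18 + 39 + 6 - 13) - 120)*(-122) = (14 - 120)*(-122) = -106*(-122) = 12932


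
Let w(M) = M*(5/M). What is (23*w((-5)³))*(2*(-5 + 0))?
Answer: -1150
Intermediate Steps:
w(M) = 5
(23*w((-5)³))*(2*(-5 + 0)) = (23*5)*(2*(-5 + 0)) = 115*(2*(-5)) = 115*(-10) = -1150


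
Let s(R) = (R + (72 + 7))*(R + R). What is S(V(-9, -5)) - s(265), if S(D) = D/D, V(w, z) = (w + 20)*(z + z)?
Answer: -182319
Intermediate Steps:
V(w, z) = 2*z*(20 + w) (V(w, z) = (20 + w)*(2*z) = 2*z*(20 + w))
S(D) = 1
s(R) = 2*R*(79 + R) (s(R) = (R + 79)*(2*R) = (79 + R)*(2*R) = 2*R*(79 + R))
S(V(-9, -5)) - s(265) = 1 - 2*265*(79 + 265) = 1 - 2*265*344 = 1 - 1*182320 = 1 - 182320 = -182319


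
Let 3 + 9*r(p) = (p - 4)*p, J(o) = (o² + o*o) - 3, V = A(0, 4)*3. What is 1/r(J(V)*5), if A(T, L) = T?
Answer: 3/94 ≈ 0.031915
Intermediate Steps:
V = 0 (V = 0*3 = 0)
J(o) = -3 + 2*o² (J(o) = (o² + o²) - 3 = 2*o² - 3 = -3 + 2*o²)
r(p) = -⅓ + p*(-4 + p)/9 (r(p) = -⅓ + ((p - 4)*p)/9 = -⅓ + ((-4 + p)*p)/9 = -⅓ + (p*(-4 + p))/9 = -⅓ + p*(-4 + p)/9)
1/r(J(V)*5) = 1/(-⅓ - 4*(-3 + 2*0²)*5/9 + ((-3 + 2*0²)*5)²/9) = 1/(-⅓ - 4*(-3 + 2*0)*5/9 + ((-3 + 2*0)*5)²/9) = 1/(-⅓ - 4*(-3 + 0)*5/9 + ((-3 + 0)*5)²/9) = 1/(-⅓ - (-4)*5/3 + (-3*5)²/9) = 1/(-⅓ - 4/9*(-15) + (⅑)*(-15)²) = 1/(-⅓ + 20/3 + (⅑)*225) = 1/(-⅓ + 20/3 + 25) = 1/(94/3) = 3/94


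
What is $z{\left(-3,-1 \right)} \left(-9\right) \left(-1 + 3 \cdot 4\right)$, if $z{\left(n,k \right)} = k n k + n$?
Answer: $594$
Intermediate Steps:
$z{\left(n,k \right)} = n + n k^{2}$ ($z{\left(n,k \right)} = n k^{2} + n = n + n k^{2}$)
$z{\left(-3,-1 \right)} \left(-9\right) \left(-1 + 3 \cdot 4\right) = - 3 \left(1 + \left(-1\right)^{2}\right) \left(-9\right) \left(-1 + 3 \cdot 4\right) = - 3 \left(1 + 1\right) \left(-9\right) \left(-1 + 12\right) = \left(-3\right) 2 \left(-9\right) 11 = \left(-6\right) \left(-9\right) 11 = 54 \cdot 11 = 594$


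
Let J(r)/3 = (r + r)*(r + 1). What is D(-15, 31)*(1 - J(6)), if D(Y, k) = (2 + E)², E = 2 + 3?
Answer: -12299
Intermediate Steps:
E = 5
J(r) = 6*r*(1 + r) (J(r) = 3*((r + r)*(r + 1)) = 3*((2*r)*(1 + r)) = 3*(2*r*(1 + r)) = 6*r*(1 + r))
D(Y, k) = 49 (D(Y, k) = (2 + 5)² = 7² = 49)
D(-15, 31)*(1 - J(6)) = 49*(1 - 6*6*(1 + 6)) = 49*(1 - 6*6*7) = 49*(1 - 1*252) = 49*(1 - 252) = 49*(-251) = -12299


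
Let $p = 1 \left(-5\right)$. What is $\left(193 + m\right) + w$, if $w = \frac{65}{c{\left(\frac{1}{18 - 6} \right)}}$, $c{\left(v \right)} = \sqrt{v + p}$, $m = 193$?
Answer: $386 - \frac{130 i \sqrt{177}}{59} \approx 386.0 - 29.314 i$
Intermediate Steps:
$p = -5$
$c{\left(v \right)} = \sqrt{-5 + v}$ ($c{\left(v \right)} = \sqrt{v - 5} = \sqrt{-5 + v}$)
$w = - \frac{130 i \sqrt{177}}{59}$ ($w = \frac{65}{\sqrt{-5 + \frac{1}{18 - 6}}} = \frac{65}{\sqrt{-5 + \frac{1}{12}}} = \frac{65}{\sqrt{- \frac{59}{12}}} = \frac{65}{\frac{1}{6} i \sqrt{177}} = 65 \left(- \frac{2 i \sqrt{177}}{59}\right) = - \frac{130 i \sqrt{177}}{59} \approx - 29.314 i$)
$\left(193 + m\right) + w = \left(193 + 193\right) - \frac{130 i \sqrt{177}}{59} = 386 - \frac{130 i \sqrt{177}}{59}$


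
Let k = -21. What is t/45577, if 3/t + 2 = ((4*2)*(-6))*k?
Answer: 3/45850462 ≈ 6.5430e-8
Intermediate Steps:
t = 3/1006 (t = 3/(-2 + ((4*2)*(-6))*(-21)) = 3/(-2 + (8*(-6))*(-21)) = 3/(-2 - 48*(-21)) = 3/(-2 + 1008) = 3/1006 ≈ 0.0029821)
t/45577 = (3/1006)/45577 = (3/1006)*(1/45577) = 3/45850462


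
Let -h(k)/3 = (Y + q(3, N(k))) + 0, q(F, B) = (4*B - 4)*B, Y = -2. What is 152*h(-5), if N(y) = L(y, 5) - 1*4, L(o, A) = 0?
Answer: -35568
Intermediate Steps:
N(y) = -4 (N(y) = 0 - 1*4 = 0 - 4 = -4)
q(F, B) = B*(-4 + 4*B) (q(F, B) = (-4 + 4*B)*B = B*(-4 + 4*B))
h(k) = -234 (h(k) = -3*((-2 + 4*(-4)*(-1 - 4)) + 0) = -3*((-2 + 4*(-4)*(-5)) + 0) = -3*((-2 + 80) + 0) = -3*(78 + 0) = -3*78 = -234)
152*h(-5) = 152*(-234) = -35568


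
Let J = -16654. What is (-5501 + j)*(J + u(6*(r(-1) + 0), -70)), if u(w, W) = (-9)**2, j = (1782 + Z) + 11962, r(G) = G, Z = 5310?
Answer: -224613869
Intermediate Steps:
j = 19054 (j = (1782 + 5310) + 11962 = 7092 + 11962 = 19054)
u(w, W) = 81
(-5501 + j)*(J + u(6*(r(-1) + 0), -70)) = (-5501 + 19054)*(-16654 + 81) = 13553*(-16573) = -224613869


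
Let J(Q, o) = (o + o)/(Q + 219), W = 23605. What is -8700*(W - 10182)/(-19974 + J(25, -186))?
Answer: 2374528700/406169 ≈ 5846.2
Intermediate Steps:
J(Q, o) = 2*o/(219 + Q) (J(Q, o) = (2*o)/(219 + Q) = 2*o/(219 + Q))
-8700*(W - 10182)/(-19974 + J(25, -186)) = -8700*(23605 - 10182)/(-19974 + 2*(-186)/(219 + 25)) = -8700*13423/(-19974 + 2*(-186)/244) = -8700*13423/(-19974 + 2*(-186)*(1/244)) = -8700*13423/(-19974 - 93/61) = -8700/((-1218507/61*1/13423)) = -8700/(-1218507/818803) = -8700*(-818803/1218507) = 2374528700/406169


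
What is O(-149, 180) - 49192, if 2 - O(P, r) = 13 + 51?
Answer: -49254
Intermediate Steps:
O(P, r) = -62 (O(P, r) = 2 - (13 + 51) = 2 - 1*64 = 2 - 64 = -62)
O(-149, 180) - 49192 = -62 - 49192 = -49254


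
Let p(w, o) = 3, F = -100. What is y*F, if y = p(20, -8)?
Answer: -300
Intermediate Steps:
y = 3
y*F = 3*(-100) = -300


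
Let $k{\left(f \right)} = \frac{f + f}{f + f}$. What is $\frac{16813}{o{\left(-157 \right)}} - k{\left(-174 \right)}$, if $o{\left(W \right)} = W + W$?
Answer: $- \frac{17127}{314} \approx -54.545$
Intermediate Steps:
$k{\left(f \right)} = 1$ ($k{\left(f \right)} = \frac{2 f}{2 f} = 2 f \frac{1}{2 f} = 1$)
$o{\left(W \right)} = 2 W$
$\frac{16813}{o{\left(-157 \right)}} - k{\left(-174 \right)} = \frac{16813}{2 \left(-157\right)} - 1 = \frac{16813}{-314} - 1 = 16813 \left(- \frac{1}{314}\right) - 1 = - \frac{16813}{314} - 1 = - \frac{17127}{314}$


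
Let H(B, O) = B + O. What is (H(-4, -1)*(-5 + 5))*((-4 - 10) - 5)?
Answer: 0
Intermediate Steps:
(H(-4, -1)*(-5 + 5))*((-4 - 10) - 5) = ((-4 - 1)*(-5 + 5))*((-4 - 10) - 5) = (-5*0)*(-14 - 5) = 0*(-19) = 0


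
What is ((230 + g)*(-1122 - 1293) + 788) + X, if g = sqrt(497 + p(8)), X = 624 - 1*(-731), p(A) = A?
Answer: -553307 - 2415*sqrt(505) ≈ -6.0758e+5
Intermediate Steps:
X = 1355 (X = 624 + 731 = 1355)
g = sqrt(505) (g = sqrt(497 + 8) = sqrt(505) ≈ 22.472)
((230 + g)*(-1122 - 1293) + 788) + X = ((230 + sqrt(505))*(-1122 - 1293) + 788) + 1355 = ((230 + sqrt(505))*(-2415) + 788) + 1355 = ((-555450 - 2415*sqrt(505)) + 788) + 1355 = (-554662 - 2415*sqrt(505)) + 1355 = -553307 - 2415*sqrt(505)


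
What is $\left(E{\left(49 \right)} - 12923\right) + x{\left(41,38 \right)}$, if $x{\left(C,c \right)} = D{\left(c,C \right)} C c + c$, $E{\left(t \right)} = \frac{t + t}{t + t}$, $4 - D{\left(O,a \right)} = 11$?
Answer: $-23790$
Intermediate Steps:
$D{\left(O,a \right)} = -7$ ($D{\left(O,a \right)} = 4 - 11 = -7$)
$E{\left(t \right)} = 1$ ($E{\left(t \right)} = \frac{2 t}{2 t} = 2 t \frac{1}{2 t} = 1$)
$x{\left(C,c \right)} = c - 7 C c$ ($x{\left(C,c \right)} = - 7 C c + c = c - 7 C c$)
$\left(E{\left(49 \right)} - 12923\right) + x{\left(41,38 \right)} = \left(1 - 12923\right) + 38 \left(1 - 287\right) = -12922 + 38 \left(1 - 287\right) = -12922 + 38 \left(-286\right) = -12922 - 10868 = -23790$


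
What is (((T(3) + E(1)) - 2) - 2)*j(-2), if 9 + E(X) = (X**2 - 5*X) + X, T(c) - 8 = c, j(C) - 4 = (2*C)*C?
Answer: -60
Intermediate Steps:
j(C) = 4 + 2*C**2 (j(C) = 4 + (2*C)*C = 4 + 2*C**2)
T(c) = 8 + c
E(X) = -9 + X**2 - 4*X (E(X) = -9 + ((X**2 - 5*X) + X) = -9 + (X**2 - 4*X) = -9 + X**2 - 4*X)
(((T(3) + E(1)) - 2) - 2)*j(-2) = ((((8 + 3) + (-9 + 1**2 - 4*1)) - 2) - 2)*(4 + 2*(-2)**2) = (((11 + (-9 + 1 - 4)) - 2) - 2)*(4 + 2*4) = (((11 - 12) - 2) - 2)*(4 + 8) = ((-1 - 2) - 2)*12 = (-3 - 2)*12 = -5*12 = -60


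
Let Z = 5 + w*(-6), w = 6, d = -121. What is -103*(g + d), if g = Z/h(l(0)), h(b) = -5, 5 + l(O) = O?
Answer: 59122/5 ≈ 11824.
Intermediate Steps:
Z = -31 (Z = 5 + 6*(-6) = 5 - 36 = -31)
l(O) = -5 + O
g = 31/5 (g = -31/(-5) = -31*(-⅕) = 31/5 ≈ 6.2000)
-103*(g + d) = -103*(31/5 - 121) = -103*(-574/5) = 59122/5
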